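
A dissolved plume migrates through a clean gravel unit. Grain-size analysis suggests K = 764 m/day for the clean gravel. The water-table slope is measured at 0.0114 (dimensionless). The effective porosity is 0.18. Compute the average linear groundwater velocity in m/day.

Hydraulic gradient i = 0.0114.
Darcy flux q = K · i = 764.0 × 0.01140 = 8.710 m/day.
Seepage velocity v = q / n_e = 8.710 / 0.18 = 48.39 m/day.

48.4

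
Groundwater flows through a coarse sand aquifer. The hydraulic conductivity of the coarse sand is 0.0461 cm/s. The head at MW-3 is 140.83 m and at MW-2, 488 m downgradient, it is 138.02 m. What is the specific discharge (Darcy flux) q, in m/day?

0.229

Convert K: 0.0461 cm/s × 864 = 39.83 m/day.
Hydraulic gradient i = (140.83 − 138.02) / 488 = 2.81 / 488 = 0.005758.
Specific discharge q = K · i = 39.83 × 0.005758 = 0.2294 m/day.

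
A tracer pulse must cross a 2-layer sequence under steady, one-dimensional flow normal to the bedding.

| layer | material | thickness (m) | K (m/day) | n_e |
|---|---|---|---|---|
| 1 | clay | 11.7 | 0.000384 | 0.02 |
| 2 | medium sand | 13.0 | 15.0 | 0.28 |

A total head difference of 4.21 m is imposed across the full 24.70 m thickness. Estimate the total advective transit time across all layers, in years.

76.8

With flow normal to the layers, continuity requires the same specific discharge q through every layer.
Σ(b_i/K_i) = 11.7/0.000384 + 13.0/15.0 = 30470 d.
q = Δh / Σ(b_i/K_i) = 4.21 / 30470 = 0.0001382 m/day.
In each layer the seepage velocity is v_i = q/n_i, so the layer transit time is t_i = b_i·n_i / q:
  layer 1 (clay): t_1 = 11.7 × 0.02 / 0.0001382 = 1694 d
  layer 2 (medium sand): t_2 = 13.0 × 0.28 / 0.0001382 = 26344 d
Total t = Σ t_i = 28038 days = 76.76 years.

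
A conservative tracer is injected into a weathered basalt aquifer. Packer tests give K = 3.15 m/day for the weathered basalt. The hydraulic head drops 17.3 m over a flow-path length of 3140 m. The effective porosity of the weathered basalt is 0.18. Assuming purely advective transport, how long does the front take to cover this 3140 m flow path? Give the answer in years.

89.2

Hydraulic gradient i = Δh / L = 17.3 / 3140 = 0.005510.
Darcy flux q = K · i = 3.150 × 0.005510 = 0.01736 m/day.
Seepage velocity v = q / n_e = 0.01736 / 0.18 = 0.09642 m/day.
Travel time t = L / v = 3140 / 0.09642 = 32567 days = 89.16 years.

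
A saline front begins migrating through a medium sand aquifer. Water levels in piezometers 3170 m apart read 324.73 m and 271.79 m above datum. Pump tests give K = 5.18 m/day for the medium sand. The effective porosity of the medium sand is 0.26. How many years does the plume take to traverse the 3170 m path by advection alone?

26.1

Hydraulic gradient i = (324.73 − 271.79) / 3170 = 52.94 / 3170 = 0.01670.
Darcy flux q = K · i = 5.180 × 0.01670 = 0.08651 m/day.
Seepage velocity v = q / n_e = 0.08651 / 0.26 = 0.3327 m/day.
Travel time t = L / v = 3170 / 0.3327 = 9527 days = 26.08 years.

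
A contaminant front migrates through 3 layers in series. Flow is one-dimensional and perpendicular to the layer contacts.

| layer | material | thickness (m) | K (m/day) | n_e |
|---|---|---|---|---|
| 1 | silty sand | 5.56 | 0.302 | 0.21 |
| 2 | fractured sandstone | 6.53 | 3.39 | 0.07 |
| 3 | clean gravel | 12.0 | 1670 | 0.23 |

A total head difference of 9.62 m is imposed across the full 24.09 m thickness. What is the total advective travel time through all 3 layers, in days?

With flow normal to the layers, continuity requires the same specific discharge q through every layer.
Σ(b_i/K_i) = 5.56/0.302 + 6.53/3.39 + 12.0/1670 = 20.34 d.
q = Δh / Σ(b_i/K_i) = 9.62 / 20.34 = 0.4729 m/day.
In each layer the seepage velocity is v_i = q/n_i, so the layer transit time is t_i = b_i·n_i / q:
  layer 1 (silty sand): t_1 = 5.56 × 0.21 / 0.4729 = 2.469 d
  layer 2 (fractured sandstone): t_2 = 6.53 × 0.07 / 0.4729 = 0.9667 d
  layer 3 (clean gravel): t_3 = 12.0 × 0.23 / 0.4729 = 5.837 d
Total t = Σ t_i = 9.273 days.

9.27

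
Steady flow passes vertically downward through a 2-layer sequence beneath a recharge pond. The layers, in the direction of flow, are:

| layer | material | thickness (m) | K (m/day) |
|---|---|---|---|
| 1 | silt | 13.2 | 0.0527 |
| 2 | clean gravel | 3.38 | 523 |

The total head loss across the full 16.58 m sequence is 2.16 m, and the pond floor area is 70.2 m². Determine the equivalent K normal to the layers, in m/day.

0.0662

Flow is perpendicular to layering, so the layers act in series and the equivalent K is the thickness-weighted harmonic mean.
Total thickness L = 13.2 + 3.38 = 16.58 m.
Σ(b_i/K_i) = 13.2/0.0527 + 3.38/523 = 250.5 d.
K_eq = L / Σ(b_i/K_i) = 16.58 / 250.5 = 0.06619 m/day.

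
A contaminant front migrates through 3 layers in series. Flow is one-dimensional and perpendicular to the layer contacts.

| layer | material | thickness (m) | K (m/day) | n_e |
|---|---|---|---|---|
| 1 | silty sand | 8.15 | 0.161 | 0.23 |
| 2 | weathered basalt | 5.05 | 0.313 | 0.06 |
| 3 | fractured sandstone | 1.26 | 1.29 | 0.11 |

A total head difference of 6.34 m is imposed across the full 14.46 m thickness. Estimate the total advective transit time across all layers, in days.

24.7

With flow normal to the layers, continuity requires the same specific discharge q through every layer.
Σ(b_i/K_i) = 8.15/0.161 + 5.05/0.313 + 1.26/1.29 = 67.73 d.
q = Δh / Σ(b_i/K_i) = 6.34 / 67.73 = 0.09360 m/day.
In each layer the seepage velocity is v_i = q/n_i, so the layer transit time is t_i = b_i·n_i / q:
  layer 1 (silty sand): t_1 = 8.15 × 0.23 / 0.09360 = 20.03 d
  layer 2 (weathered basalt): t_2 = 5.05 × 0.06 / 0.09360 = 3.237 d
  layer 3 (fractured sandstone): t_3 = 1.26 × 0.11 / 0.09360 = 1.481 d
Total t = Σ t_i = 24.74 days.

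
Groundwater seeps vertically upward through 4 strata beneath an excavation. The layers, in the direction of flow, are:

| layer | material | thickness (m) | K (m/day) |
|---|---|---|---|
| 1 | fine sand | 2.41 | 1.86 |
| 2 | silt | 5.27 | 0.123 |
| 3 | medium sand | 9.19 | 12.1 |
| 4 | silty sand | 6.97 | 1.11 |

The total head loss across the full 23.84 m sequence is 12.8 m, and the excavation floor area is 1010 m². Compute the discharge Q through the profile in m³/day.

Flow is perpendicular to layering, so the layers act in series and the equivalent K is the thickness-weighted harmonic mean.
Total thickness L = 2.41 + 5.27 + 9.19 + 6.97 = 23.84 m.
Σ(b_i/K_i) = 2.41/1.86 + 5.27/0.123 + 9.19/12.1 + 6.97/1.11 = 51.18 d.
K_eq = L / Σ(b_i/K_i) = 23.84 / 51.18 = 0.4658 m/day.
Q = K_eq · A · (Δh/L) = 0.4658 × 1010 × (12.8/23.84) = 252.6 m³/day.

253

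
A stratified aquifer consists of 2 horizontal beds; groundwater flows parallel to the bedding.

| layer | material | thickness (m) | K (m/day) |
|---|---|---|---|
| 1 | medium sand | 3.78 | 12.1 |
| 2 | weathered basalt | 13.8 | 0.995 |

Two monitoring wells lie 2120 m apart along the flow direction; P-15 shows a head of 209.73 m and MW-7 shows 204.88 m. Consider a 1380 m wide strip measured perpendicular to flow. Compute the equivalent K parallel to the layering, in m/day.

Flow is parallel to layering, so each bed carries its own Darcy discharge and the transmissivities add.
Σ(K_i·b_i) = 12.1×3.78 + 0.995×13.8 = 59.47 m²/day.
Total thickness b = 17.58 m, so K_eq = Σ(K_i·b_i)/b = 3.383 m/day.

3.38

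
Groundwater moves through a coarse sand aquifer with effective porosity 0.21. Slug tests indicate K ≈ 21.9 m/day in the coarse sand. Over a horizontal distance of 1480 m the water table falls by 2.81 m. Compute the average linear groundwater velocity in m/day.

Hydraulic gradient i = Δh / L = 2.81 / 1480 = 0.001899.
Darcy flux q = K · i = 21.90 × 0.001899 = 0.04158 m/day.
Seepage velocity v = q / n_e = 0.04158 / 0.21 = 0.1980 m/day.

0.198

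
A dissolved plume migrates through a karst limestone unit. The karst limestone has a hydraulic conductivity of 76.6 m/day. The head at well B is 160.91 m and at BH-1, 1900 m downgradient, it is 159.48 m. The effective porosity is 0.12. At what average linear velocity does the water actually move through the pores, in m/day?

0.480

Hydraulic gradient i = (160.91 − 159.48) / 1900 = 1.43 / 1900 = 0.0007526.
Darcy flux q = K · i = 76.60 × 0.0007526 = 0.05765 m/day.
Seepage velocity v = q / n_e = 0.05765 / 0.12 = 0.4804 m/day.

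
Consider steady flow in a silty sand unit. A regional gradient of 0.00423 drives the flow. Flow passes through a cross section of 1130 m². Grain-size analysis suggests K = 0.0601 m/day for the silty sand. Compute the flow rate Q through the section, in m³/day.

Hydraulic gradient i = 0.00423.
Darcy's law: Q = K · A · i = 0.06010 × 1130 × 0.004230 = 0.2873 m³/day.

0.287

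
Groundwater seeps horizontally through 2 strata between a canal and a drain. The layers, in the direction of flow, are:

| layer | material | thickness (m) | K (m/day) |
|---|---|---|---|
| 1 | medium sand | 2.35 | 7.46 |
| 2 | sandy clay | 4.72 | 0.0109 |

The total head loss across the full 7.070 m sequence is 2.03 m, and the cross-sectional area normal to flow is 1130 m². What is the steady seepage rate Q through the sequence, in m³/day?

5.29

Flow is perpendicular to layering, so the layers act in series and the equivalent K is the thickness-weighted harmonic mean.
Total thickness L = 2.35 + 4.72 = 7.070 m.
Σ(b_i/K_i) = 2.35/7.46 + 4.72/0.0109 = 433.3 d.
K_eq = L / Σ(b_i/K_i) = 7.070 / 433.3 = 0.01632 m/day.
Q = K_eq · A · (Δh/L) = 0.01632 × 1130 × (2.03/7.070) = 5.294 m³/day.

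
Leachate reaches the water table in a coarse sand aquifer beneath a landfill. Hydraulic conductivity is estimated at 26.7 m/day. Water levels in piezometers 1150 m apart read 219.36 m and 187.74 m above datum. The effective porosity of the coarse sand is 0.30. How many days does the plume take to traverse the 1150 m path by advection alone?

Hydraulic gradient i = (219.36 − 187.74) / 1150 = 31.62 / 1150 = 0.02750.
Darcy flux q = K · i = 26.70 × 0.02750 = 0.7341 m/day.
Seepage velocity v = q / n_e = 0.7341 / 0.30 = 2.447 m/day.
Travel time t = L / v = 1150 / 2.447 = 469.9 days.

470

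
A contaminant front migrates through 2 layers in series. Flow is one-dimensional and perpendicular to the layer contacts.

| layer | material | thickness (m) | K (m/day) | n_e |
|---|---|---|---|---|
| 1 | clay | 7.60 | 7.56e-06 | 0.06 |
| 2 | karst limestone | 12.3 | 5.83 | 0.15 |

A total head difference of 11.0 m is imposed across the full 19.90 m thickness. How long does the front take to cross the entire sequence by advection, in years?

576

With flow normal to the layers, continuity requires the same specific discharge q through every layer.
Σ(b_i/K_i) = 7.60/7.56e-06 + 12.3/5.83 = 1.005e+06 d.
q = Δh / Σ(b_i/K_i) = 11.0 / 1.005e+06 = 1.094e-05 m/day.
In each layer the seepage velocity is v_i = q/n_i, so the layer transit time is t_i = b_i·n_i / q:
  layer 1 (clay): t_1 = 7.60 × 0.06 / 1.094e-05 = 41674 d
  layer 2 (karst limestone): t_2 = 12.3 × 0.15 / 1.094e-05 = 1.686e+05 d
Total t = Σ t_i = 2.103e+05 days = 575.7 years.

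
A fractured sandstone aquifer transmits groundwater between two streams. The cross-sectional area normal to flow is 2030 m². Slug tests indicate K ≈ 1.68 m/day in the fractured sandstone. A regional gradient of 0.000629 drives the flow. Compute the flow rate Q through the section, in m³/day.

Hydraulic gradient i = 0.000629.
Darcy's law: Q = K · A · i = 1.680 × 2030 × 0.0006290 = 2.145 m³/day.

2.15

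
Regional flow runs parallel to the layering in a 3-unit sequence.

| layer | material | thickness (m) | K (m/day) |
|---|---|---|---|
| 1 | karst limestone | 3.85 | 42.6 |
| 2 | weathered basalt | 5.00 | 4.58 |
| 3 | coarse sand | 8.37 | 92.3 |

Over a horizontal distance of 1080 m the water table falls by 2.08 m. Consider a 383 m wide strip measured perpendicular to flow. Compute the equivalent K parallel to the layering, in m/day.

Flow is parallel to layering, so each bed carries its own Darcy discharge and the transmissivities add.
Σ(K_i·b_i) = 42.6×3.85 + 4.58×5.00 + 92.3×8.37 = 959.5 m²/day.
Total thickness b = 17.22 m, so K_eq = Σ(K_i·b_i)/b = 55.72 m/day.

55.7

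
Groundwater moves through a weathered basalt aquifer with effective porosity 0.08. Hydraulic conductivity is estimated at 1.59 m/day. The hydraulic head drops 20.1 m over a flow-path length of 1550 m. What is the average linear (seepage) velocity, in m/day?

0.258

Hydraulic gradient i = Δh / L = 20.1 / 1550 = 0.01297.
Darcy flux q = K · i = 1.590 × 0.01297 = 0.02062 m/day.
Seepage velocity v = q / n_e = 0.02062 / 0.08 = 0.2577 m/day.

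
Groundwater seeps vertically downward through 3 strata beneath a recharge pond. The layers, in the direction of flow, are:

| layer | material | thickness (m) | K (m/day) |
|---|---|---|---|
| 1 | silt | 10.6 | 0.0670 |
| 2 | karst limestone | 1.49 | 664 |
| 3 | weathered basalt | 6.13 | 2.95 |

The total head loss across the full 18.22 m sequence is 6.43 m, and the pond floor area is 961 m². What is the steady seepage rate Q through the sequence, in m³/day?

Flow is perpendicular to layering, so the layers act in series and the equivalent K is the thickness-weighted harmonic mean.
Total thickness L = 10.6 + 1.49 + 6.13 = 18.22 m.
Σ(b_i/K_i) = 10.6/0.0670 + 1.49/664 + 6.13/2.95 = 160.3 d.
K_eq = L / Σ(b_i/K_i) = 18.22 / 160.3 = 0.1137 m/day.
Q = K_eq · A · (Δh/L) = 0.1137 × 961 × (6.43/18.22) = 38.55 m³/day.

38.6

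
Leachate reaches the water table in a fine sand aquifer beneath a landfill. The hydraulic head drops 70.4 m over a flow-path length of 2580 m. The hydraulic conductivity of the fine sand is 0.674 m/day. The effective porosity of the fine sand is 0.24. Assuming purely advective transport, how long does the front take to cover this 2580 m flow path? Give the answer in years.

92.2

Hydraulic gradient i = Δh / L = 70.4 / 2580 = 0.02729.
Darcy flux q = K · i = 0.6740 × 0.02729 = 0.01839 m/day.
Seepage velocity v = q / n_e = 0.01839 / 0.24 = 0.07663 m/day.
Travel time t = L / v = 2580 / 0.07663 = 33668 days = 92.18 years.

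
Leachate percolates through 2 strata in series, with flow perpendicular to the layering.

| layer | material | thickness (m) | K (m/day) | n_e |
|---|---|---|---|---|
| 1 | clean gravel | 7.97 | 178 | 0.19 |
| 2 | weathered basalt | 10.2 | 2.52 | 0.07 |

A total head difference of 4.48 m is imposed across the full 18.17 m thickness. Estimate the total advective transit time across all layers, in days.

2.04

With flow normal to the layers, continuity requires the same specific discharge q through every layer.
Σ(b_i/K_i) = 7.97/178 + 10.2/2.52 = 4.092 d.
q = Δh / Σ(b_i/K_i) = 4.48 / 4.092 = 1.095 m/day.
In each layer the seepage velocity is v_i = q/n_i, so the layer transit time is t_i = b_i·n_i / q:
  layer 1 (clean gravel): t_1 = 7.97 × 0.19 / 1.095 = 1.383 d
  layer 2 (weathered basalt): t_2 = 10.2 × 0.07 / 1.095 = 0.6522 d
Total t = Σ t_i = 2.036 days.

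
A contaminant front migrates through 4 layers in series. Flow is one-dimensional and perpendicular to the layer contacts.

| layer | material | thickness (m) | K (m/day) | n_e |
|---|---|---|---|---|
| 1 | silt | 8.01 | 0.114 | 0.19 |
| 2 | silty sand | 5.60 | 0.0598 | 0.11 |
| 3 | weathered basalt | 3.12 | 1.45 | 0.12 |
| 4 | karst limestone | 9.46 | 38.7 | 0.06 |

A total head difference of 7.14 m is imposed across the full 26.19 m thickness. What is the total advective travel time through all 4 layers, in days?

With flow normal to the layers, continuity requires the same specific discharge q through every layer.
Σ(b_i/K_i) = 8.01/0.114 + 5.60/0.0598 + 3.12/1.45 + 9.46/38.7 = 166.3 d.
q = Δh / Σ(b_i/K_i) = 7.14 / 166.3 = 0.04293 m/day.
In each layer the seepage velocity is v_i = q/n_i, so the layer transit time is t_i = b_i·n_i / q:
  layer 1 (silt): t_1 = 8.01 × 0.19 / 0.04293 = 35.45 d
  layer 2 (silty sand): t_2 = 5.60 × 0.11 / 0.04293 = 14.35 d
  layer 3 (weathered basalt): t_3 = 3.12 × 0.12 / 0.04293 = 8.721 d
  layer 4 (karst limestone): t_4 = 9.46 × 0.06 / 0.04293 = 13.22 d
Total t = Σ t_i = 71.74 days.

71.7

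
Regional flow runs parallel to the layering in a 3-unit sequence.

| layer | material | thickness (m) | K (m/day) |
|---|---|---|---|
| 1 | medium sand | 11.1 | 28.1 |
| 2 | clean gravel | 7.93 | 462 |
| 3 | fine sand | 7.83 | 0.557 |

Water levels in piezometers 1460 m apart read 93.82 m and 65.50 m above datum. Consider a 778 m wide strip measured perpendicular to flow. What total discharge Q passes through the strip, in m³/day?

60100

Flow is parallel to layering, so each bed carries its own Darcy discharge and the transmissivities add.
Σ(K_i·b_i) = 28.1×11.1 + 462×7.93 + 0.557×7.83 = 3980 m²/day.
Hydraulic gradient i = (93.82 − 65.50) / 1460 = 28.32 / 1460 = 0.01940.
Q = Σ(K_i·b_i) · W · i = 3980 × 778 × 0.01940 = 60061 m³/day.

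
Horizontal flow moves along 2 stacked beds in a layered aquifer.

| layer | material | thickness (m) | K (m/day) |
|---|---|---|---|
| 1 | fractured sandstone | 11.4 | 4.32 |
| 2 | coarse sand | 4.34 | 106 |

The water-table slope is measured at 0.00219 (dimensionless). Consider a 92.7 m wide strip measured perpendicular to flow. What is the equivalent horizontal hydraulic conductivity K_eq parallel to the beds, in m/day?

Flow is parallel to layering, so each bed carries its own Darcy discharge and the transmissivities add.
Σ(K_i·b_i) = 4.32×11.4 + 106×4.34 = 509.3 m²/day.
Total thickness b = 15.74 m, so K_eq = Σ(K_i·b_i)/b = 32.36 m/day.

32.4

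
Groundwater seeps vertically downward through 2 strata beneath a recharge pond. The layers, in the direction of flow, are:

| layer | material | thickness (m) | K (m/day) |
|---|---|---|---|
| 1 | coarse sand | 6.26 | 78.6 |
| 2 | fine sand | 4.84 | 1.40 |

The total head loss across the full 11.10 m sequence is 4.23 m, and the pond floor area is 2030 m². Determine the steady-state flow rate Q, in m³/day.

2430

Flow is perpendicular to layering, so the layers act in series and the equivalent K is the thickness-weighted harmonic mean.
Total thickness L = 6.26 + 4.84 = 11.10 m.
Σ(b_i/K_i) = 6.26/78.6 + 4.84/1.40 = 3.537 d.
K_eq = L / Σ(b_i/K_i) = 11.10 / 3.537 = 3.138 m/day.
Q = K_eq · A · (Δh/L) = 3.138 × 2030 × (4.23/11.10) = 2428 m³/day.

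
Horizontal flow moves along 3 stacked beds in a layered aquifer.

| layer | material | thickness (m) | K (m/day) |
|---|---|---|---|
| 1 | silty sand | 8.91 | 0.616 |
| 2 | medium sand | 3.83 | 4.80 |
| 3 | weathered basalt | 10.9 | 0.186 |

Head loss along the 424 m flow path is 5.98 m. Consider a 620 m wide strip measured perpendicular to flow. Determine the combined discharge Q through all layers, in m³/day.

Flow is parallel to layering, so each bed carries its own Darcy discharge and the transmissivities add.
Σ(K_i·b_i) = 0.616×8.91 + 4.80×3.83 + 0.186×10.9 = 25.90 m²/day.
Hydraulic gradient i = Δh / L = 5.98 / 424 = 0.01410.
Q = Σ(K_i·b_i) · W · i = 25.90 × 620 × 0.01410 = 226.5 m³/day.

226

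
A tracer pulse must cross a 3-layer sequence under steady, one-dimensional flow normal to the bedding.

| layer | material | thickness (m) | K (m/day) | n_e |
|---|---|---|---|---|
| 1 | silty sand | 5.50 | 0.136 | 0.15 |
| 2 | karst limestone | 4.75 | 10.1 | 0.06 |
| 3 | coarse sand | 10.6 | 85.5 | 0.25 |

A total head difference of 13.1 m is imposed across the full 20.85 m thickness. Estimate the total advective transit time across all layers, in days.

11.8

With flow normal to the layers, continuity requires the same specific discharge q through every layer.
Σ(b_i/K_i) = 5.50/0.136 + 4.75/10.1 + 10.6/85.5 = 41.04 d.
q = Δh / Σ(b_i/K_i) = 13.1 / 41.04 = 0.3192 m/day.
In each layer the seepage velocity is v_i = q/n_i, so the layer transit time is t_i = b_i·n_i / q:
  layer 1 (silty sand): t_1 = 5.50 × 0.15 / 0.3192 = 2.584 d
  layer 2 (karst limestone): t_2 = 4.75 × 0.06 / 0.3192 = 0.8928 d
  layer 3 (coarse sand): t_3 = 10.6 × 0.25 / 0.3192 = 8.301 d
Total t = Σ t_i = 11.78 days.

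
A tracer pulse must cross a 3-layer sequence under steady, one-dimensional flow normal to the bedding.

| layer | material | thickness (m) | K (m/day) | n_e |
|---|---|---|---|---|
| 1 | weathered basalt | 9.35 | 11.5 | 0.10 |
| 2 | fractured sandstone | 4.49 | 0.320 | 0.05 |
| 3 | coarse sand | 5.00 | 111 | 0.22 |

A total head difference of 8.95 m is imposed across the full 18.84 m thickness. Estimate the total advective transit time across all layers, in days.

With flow normal to the layers, continuity requires the same specific discharge q through every layer.
Σ(b_i/K_i) = 9.35/11.5 + 4.49/0.320 + 5.00/111 = 14.89 d.
q = Δh / Σ(b_i/K_i) = 8.95 / 14.89 = 0.6011 m/day.
In each layer the seepage velocity is v_i = q/n_i, so the layer transit time is t_i = b_i·n_i / q:
  layer 1 (weathered basalt): t_1 = 9.35 × 0.10 / 0.6011 = 1.555 d
  layer 2 (fractured sandstone): t_2 = 4.49 × 0.05 / 0.6011 = 0.3735 d
  layer 3 (coarse sand): t_3 = 5.00 × 0.22 / 0.6011 = 1.830 d
Total t = Σ t_i = 3.759 days.

3.76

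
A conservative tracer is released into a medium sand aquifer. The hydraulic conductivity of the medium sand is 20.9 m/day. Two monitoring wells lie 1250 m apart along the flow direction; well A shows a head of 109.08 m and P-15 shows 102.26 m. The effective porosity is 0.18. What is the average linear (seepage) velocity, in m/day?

0.634

Hydraulic gradient i = (109.08 − 102.26) / 1250 = 6.82 / 1250 = 0.005456.
Darcy flux q = K · i = 20.90 × 0.005456 = 0.1140 m/day.
Seepage velocity v = q / n_e = 0.1140 / 0.18 = 0.6335 m/day.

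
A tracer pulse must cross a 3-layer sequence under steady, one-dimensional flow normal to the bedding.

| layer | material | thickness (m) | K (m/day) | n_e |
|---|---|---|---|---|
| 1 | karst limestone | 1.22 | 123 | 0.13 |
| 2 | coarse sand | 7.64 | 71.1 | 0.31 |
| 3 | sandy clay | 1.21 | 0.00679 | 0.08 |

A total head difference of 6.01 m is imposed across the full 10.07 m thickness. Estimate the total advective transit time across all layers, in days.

77.8

With flow normal to the layers, continuity requires the same specific discharge q through every layer.
Σ(b_i/K_i) = 1.22/123 + 7.64/71.1 + 1.21/0.00679 = 178.3 d.
q = Δh / Σ(b_i/K_i) = 6.01 / 178.3 = 0.03370 m/day.
In each layer the seepage velocity is v_i = q/n_i, so the layer transit time is t_i = b_i·n_i / q:
  layer 1 (karst limestone): t_1 = 1.22 × 0.13 / 0.03370 = 4.706 d
  layer 2 (coarse sand): t_2 = 7.64 × 0.31 / 0.03370 = 70.27 d
  layer 3 (sandy clay): t_3 = 1.21 × 0.08 / 0.03370 = 2.872 d
Total t = Σ t_i = 77.85 days.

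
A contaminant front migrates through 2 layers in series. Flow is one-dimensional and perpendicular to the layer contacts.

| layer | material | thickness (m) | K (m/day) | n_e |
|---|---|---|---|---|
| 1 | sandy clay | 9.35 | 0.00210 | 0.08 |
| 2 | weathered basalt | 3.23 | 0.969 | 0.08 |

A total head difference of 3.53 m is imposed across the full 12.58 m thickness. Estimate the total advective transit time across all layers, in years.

3.48

With flow normal to the layers, continuity requires the same specific discharge q through every layer.
Σ(b_i/K_i) = 9.35/0.00210 + 3.23/0.969 = 4456 d.
q = Δh / Σ(b_i/K_i) = 3.53 / 4456 = 0.0007922 m/day.
In each layer the seepage velocity is v_i = q/n_i, so the layer transit time is t_i = b_i·n_i / q:
  layer 1 (sandy clay): t_1 = 9.35 × 0.08 / 0.0007922 = 944.2 d
  layer 2 (weathered basalt): t_2 = 3.23 × 0.08 / 0.0007922 = 326.2 d
Total t = Σ t_i = 1270 days = 3.478 years.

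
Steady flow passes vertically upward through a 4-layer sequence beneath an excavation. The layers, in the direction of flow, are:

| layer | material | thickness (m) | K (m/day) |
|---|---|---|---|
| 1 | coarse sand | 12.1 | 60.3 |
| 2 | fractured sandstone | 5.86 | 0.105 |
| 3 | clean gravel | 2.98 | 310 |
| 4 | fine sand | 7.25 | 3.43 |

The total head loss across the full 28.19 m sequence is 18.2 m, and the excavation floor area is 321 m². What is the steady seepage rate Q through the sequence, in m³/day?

Flow is perpendicular to layering, so the layers act in series and the equivalent K is the thickness-weighted harmonic mean.
Total thickness L = 12.1 + 5.86 + 2.98 + 7.25 = 28.19 m.
Σ(b_i/K_i) = 12.1/60.3 + 5.86/0.105 + 2.98/310 + 7.25/3.43 = 58.13 d.
K_eq = L / Σ(b_i/K_i) = 28.19 / 58.13 = 0.4849 m/day.
Q = K_eq · A · (Δh/L) = 0.4849 × 321 × (18.2/28.19) = 100.5 m³/day.

100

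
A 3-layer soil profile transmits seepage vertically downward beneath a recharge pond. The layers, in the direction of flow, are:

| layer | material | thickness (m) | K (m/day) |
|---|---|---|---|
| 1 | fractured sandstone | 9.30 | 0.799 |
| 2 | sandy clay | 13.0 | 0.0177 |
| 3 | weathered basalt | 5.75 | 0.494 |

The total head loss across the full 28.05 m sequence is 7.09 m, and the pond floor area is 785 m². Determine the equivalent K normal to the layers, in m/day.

Flow is perpendicular to layering, so the layers act in series and the equivalent K is the thickness-weighted harmonic mean.
Total thickness L = 9.30 + 13.0 + 5.75 = 28.05 m.
Σ(b_i/K_i) = 9.30/0.799 + 13.0/0.0177 + 5.75/0.494 = 757.7 d.
K_eq = L / Σ(b_i/K_i) = 28.05 / 757.7 = 0.03702 m/day.

0.0370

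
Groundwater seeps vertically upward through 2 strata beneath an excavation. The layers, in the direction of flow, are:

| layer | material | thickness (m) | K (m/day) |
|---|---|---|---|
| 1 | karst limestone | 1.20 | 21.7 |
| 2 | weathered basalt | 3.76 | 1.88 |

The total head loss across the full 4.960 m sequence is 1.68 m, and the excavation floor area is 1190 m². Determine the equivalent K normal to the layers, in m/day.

Flow is perpendicular to layering, so the layers act in series and the equivalent K is the thickness-weighted harmonic mean.
Total thickness L = 1.20 + 3.76 = 4.960 m.
Σ(b_i/K_i) = 1.20/21.7 + 3.76/1.88 = 2.055 d.
K_eq = L / Σ(b_i/K_i) = 4.960 / 2.055 = 2.413 m/day.

2.41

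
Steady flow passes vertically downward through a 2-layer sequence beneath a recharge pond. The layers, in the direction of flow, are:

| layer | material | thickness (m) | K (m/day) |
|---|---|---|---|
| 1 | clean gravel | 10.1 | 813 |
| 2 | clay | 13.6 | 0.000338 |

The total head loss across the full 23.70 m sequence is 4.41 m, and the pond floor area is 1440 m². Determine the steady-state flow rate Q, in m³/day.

Flow is perpendicular to layering, so the layers act in series and the equivalent K is the thickness-weighted harmonic mean.
Total thickness L = 10.1 + 13.6 = 23.70 m.
Σ(b_i/K_i) = 10.1/813 + 13.6/0.000338 = 40237 d.
K_eq = L / Σ(b_i/K_i) = 23.70 / 40237 = 0.0005890 m/day.
Q = K_eq · A · (Δh/L) = 0.0005890 × 1440 × (4.41/23.70) = 0.1578 m³/day.

0.158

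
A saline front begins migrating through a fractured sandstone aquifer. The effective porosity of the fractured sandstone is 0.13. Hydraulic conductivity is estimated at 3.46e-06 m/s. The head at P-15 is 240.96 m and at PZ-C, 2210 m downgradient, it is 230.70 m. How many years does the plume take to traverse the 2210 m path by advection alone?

Convert K: 3.46e-06 m/s × 86400 = 0.2989 m/day.
Hydraulic gradient i = (240.96 − 230.70) / 2210 = 10.26 / 2210 = 0.004643.
Darcy flux q = K · i = 0.2989 × 0.004643 = 0.001388 m/day.
Seepage velocity v = q / n_e = 0.001388 / 0.13 = 0.01068 m/day.
Travel time t = L / v = 2210 / 0.01068 = 2.070e+05 days = 566.8 years.

567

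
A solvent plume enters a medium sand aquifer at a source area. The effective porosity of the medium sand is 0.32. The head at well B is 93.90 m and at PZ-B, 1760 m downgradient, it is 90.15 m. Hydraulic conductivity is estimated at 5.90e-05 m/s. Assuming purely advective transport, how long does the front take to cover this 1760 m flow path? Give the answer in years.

142

Convert K: 5.90e-05 m/s × 86400 = 5.098 m/day.
Hydraulic gradient i = (93.90 − 90.15) / 1760 = 3.75 / 1760 = 0.002131.
Darcy flux q = K · i = 5.098 × 0.002131 = 0.01086 m/day.
Seepage velocity v = q / n_e = 0.01086 / 0.32 = 0.03394 m/day.
Travel time t = L / v = 1760 / 0.03394 = 51854 days = 142.0 years.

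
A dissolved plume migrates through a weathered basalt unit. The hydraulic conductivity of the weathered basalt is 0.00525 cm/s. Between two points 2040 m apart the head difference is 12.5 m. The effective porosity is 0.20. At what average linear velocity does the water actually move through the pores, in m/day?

0.139

Convert K: 0.00525 cm/s × 864 = 4.536 m/day.
Hydraulic gradient i = Δh / L = 12.5 / 2040 = 0.006127.
Darcy flux q = K · i = 4.536 × 0.006127 = 0.02779 m/day.
Seepage velocity v = q / n_e = 0.02779 / 0.20 = 0.1390 m/day.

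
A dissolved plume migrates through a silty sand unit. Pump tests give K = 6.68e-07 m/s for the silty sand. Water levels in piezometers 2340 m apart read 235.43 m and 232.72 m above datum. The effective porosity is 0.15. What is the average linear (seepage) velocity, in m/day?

0.000446

Convert K: 6.68e-07 m/s × 86400 = 0.05772 m/day.
Hydraulic gradient i = (235.43 − 232.72) / 2340 = 2.71 / 2340 = 0.001158.
Darcy flux q = K · i = 0.05772 × 0.001158 = 6.684e-05 m/day.
Seepage velocity v = q / n_e = 6.684e-05 / 0.15 = 0.0004456 m/day.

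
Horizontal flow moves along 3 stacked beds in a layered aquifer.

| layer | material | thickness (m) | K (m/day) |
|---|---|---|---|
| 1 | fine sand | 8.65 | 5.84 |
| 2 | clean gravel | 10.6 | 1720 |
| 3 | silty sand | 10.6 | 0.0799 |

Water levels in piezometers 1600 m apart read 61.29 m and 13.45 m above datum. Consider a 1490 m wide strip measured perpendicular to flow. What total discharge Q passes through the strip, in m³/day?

Flow is parallel to layering, so each bed carries its own Darcy discharge and the transmissivities add.
Σ(K_i·b_i) = 5.84×8.65 + 1720×10.6 + 0.0799×10.6 = 18283 m²/day.
Hydraulic gradient i = (61.29 − 13.45) / 1600 = 47.84 / 1600 = 0.02990.
Q = Σ(K_i·b_i) · W · i = 18283 × 1490 × 0.02990 = 8.145e+05 m³/day.

815000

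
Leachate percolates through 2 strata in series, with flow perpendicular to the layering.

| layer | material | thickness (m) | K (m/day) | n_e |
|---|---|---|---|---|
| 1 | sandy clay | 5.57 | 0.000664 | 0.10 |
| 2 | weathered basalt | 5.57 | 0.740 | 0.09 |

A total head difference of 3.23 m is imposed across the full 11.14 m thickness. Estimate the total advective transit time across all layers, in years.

With flow normal to the layers, continuity requires the same specific discharge q through every layer.
Σ(b_i/K_i) = 5.57/0.000664 + 5.57/0.740 = 8396 d.
q = Δh / Σ(b_i/K_i) = 3.23 / 8396 = 0.0003847 m/day.
In each layer the seepage velocity is v_i = q/n_i, so the layer transit time is t_i = b_i·n_i / q:
  layer 1 (sandy clay): t_1 = 5.57 × 0.10 / 0.0003847 = 1448 d
  layer 2 (weathered basalt): t_2 = 5.57 × 0.09 / 0.0003847 = 1303 d
Total t = Σ t_i = 2751 days = 7.532 years.

7.53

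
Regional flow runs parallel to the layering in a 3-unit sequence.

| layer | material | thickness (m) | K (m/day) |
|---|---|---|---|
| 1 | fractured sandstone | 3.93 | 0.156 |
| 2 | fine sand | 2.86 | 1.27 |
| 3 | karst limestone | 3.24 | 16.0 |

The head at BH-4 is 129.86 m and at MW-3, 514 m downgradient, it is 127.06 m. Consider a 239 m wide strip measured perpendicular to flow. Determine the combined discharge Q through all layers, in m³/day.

Flow is parallel to layering, so each bed carries its own Darcy discharge and the transmissivities add.
Σ(K_i·b_i) = 0.156×3.93 + 1.27×2.86 + 16.0×3.24 = 56.09 m²/day.
Hydraulic gradient i = (129.86 − 127.06) / 514 = 2.8 / 514 = 0.005447.
Q = Σ(K_i·b_i) · W · i = 56.09 × 239 × 0.005447 = 73.02 m³/day.

73.0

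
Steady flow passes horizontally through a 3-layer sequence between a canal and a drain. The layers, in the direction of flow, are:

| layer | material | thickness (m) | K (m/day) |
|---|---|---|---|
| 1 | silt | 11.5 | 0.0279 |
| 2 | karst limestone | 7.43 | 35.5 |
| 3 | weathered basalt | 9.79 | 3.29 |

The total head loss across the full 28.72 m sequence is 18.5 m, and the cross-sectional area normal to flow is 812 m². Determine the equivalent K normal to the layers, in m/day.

0.0691

Flow is perpendicular to layering, so the layers act in series and the equivalent K is the thickness-weighted harmonic mean.
Total thickness L = 11.5 + 7.43 + 9.79 = 28.72 m.
Σ(b_i/K_i) = 11.5/0.0279 + 7.43/35.5 + 9.79/3.29 = 415.4 d.
K_eq = L / Σ(b_i/K_i) = 28.72 / 415.4 = 0.06914 m/day.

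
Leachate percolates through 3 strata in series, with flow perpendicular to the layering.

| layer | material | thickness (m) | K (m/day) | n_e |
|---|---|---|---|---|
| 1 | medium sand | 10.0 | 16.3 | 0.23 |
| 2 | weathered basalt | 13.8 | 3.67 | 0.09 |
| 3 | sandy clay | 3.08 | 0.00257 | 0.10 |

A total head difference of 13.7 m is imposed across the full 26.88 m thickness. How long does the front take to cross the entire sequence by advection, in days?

338

With flow normal to the layers, continuity requires the same specific discharge q through every layer.
Σ(b_i/K_i) = 10.0/16.3 + 13.8/3.67 + 3.08/0.00257 = 1203 d.
q = Δh / Σ(b_i/K_i) = 13.7 / 1203 = 0.01139 m/day.
In each layer the seepage velocity is v_i = q/n_i, so the layer transit time is t_i = b_i·n_i / q:
  layer 1 (medium sand): t_1 = 10.0 × 0.23 / 0.01139 = 201.9 d
  layer 2 (weathered basalt): t_2 = 13.8 × 0.09 / 0.01139 = 109.0 d
  layer 3 (sandy clay): t_3 = 3.08 × 0.10 / 0.01139 = 27.04 d
Total t = Σ t_i = 338.0 days.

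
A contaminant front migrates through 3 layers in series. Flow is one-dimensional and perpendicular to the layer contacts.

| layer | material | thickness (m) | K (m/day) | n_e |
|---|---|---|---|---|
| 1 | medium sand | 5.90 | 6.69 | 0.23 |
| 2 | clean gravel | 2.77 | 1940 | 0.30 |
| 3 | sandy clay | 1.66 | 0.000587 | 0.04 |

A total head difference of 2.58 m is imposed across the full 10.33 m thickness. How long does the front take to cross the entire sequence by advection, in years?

6.77

With flow normal to the layers, continuity requires the same specific discharge q through every layer.
Σ(b_i/K_i) = 5.90/6.69 + 2.77/1940 + 1.66/0.000587 = 2829 d.
q = Δh / Σ(b_i/K_i) = 2.58 / 2829 = 0.0009120 m/day.
In each layer the seepage velocity is v_i = q/n_i, so the layer transit time is t_i = b_i·n_i / q:
  layer 1 (medium sand): t_1 = 5.90 × 0.23 / 0.0009120 = 1488 d
  layer 2 (clean gravel): t_2 = 2.77 × 0.30 / 0.0009120 = 911.1 d
  layer 3 (sandy clay): t_3 = 1.66 × 0.04 / 0.0009120 = 72.80 d
Total t = Σ t_i = 2472 days = 6.767 years.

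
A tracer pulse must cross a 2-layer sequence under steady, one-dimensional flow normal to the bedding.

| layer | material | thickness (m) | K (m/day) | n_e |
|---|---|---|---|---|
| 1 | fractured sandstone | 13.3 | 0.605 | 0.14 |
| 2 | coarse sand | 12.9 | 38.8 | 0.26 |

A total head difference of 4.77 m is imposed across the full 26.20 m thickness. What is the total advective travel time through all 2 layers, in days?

With flow normal to the layers, continuity requires the same specific discharge q through every layer.
Σ(b_i/K_i) = 13.3/0.605 + 12.9/38.8 = 22.32 d.
q = Δh / Σ(b_i/K_i) = 4.77 / 22.32 = 0.2137 m/day.
In each layer the seepage velocity is v_i = q/n_i, so the layer transit time is t_i = b_i·n_i / q:
  layer 1 (fractured sandstone): t_1 = 13.3 × 0.14 / 0.2137 = 8.711 d
  layer 2 (coarse sand): t_2 = 12.9 × 0.26 / 0.2137 = 15.69 d
Total t = Σ t_i = 24.40 days.

24.4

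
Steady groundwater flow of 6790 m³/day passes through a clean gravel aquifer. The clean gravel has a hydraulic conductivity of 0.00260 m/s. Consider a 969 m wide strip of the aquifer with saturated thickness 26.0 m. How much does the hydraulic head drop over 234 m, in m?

0.281

Convert K: 0.00260 m/s × 86400 = 224.6 m/day.
Cross-sectional area A = 969 × 26.0 = 25194 m².
From Q = K·A·i, i = Q / (K·A) = 6790 / (224.6 × 25194) = 0.001200.
Head loss Δh = i · L = 0.001200 × 234 = 0.2807 m.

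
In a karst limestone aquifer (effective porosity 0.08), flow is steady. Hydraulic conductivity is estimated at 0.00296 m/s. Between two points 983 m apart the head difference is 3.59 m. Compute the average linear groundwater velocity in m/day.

11.7

Convert K: 0.00296 m/s × 86400 = 255.7 m/day.
Hydraulic gradient i = Δh / L = 3.59 / 983 = 0.003652.
Darcy flux q = K · i = 255.7 × 0.003652 = 0.9340 m/day.
Seepage velocity v = q / n_e = 0.9340 / 0.08 = 11.67 m/day.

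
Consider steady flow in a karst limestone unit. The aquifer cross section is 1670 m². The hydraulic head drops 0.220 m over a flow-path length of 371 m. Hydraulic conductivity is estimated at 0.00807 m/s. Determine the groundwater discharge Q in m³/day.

690

Convert K: 0.00807 m/s × 86400 = 697.2 m/day.
Hydraulic gradient i = Δh / L = 0.220 / 371 = 0.0005930.
Darcy's law: Q = K · A · i = 697.2 × 1670 × 0.0005930 = 690.5 m³/day.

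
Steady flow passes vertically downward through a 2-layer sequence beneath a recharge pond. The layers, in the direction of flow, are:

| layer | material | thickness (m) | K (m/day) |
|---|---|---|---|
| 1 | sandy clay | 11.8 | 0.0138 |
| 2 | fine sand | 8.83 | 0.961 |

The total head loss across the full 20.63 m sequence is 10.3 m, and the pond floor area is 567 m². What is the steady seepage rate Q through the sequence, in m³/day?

Flow is perpendicular to layering, so the layers act in series and the equivalent K is the thickness-weighted harmonic mean.
Total thickness L = 11.8 + 8.83 = 20.63 m.
Σ(b_i/K_i) = 11.8/0.0138 + 8.83/0.961 = 864.3 d.
K_eq = L / Σ(b_i/K_i) = 20.63 / 864.3 = 0.02387 m/day.
Q = K_eq · A · (Δh/L) = 0.02387 × 567 × (10.3/20.63) = 6.757 m³/day.

6.76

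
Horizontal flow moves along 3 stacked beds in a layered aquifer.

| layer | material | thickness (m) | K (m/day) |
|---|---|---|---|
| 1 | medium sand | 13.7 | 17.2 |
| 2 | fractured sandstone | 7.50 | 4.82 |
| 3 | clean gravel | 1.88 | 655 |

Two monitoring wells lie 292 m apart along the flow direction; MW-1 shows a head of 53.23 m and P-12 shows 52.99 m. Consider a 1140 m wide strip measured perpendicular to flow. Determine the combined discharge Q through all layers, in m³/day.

1410

Flow is parallel to layering, so each bed carries its own Darcy discharge and the transmissivities add.
Σ(K_i·b_i) = 17.2×13.7 + 4.82×7.50 + 655×1.88 = 1503 m²/day.
Hydraulic gradient i = (53.23 − 52.99) / 292 = 0.24 / 292 = 0.0008219.
Q = Σ(K_i·b_i) · W · i = 1503 × 1140 × 0.0008219 = 1408 m³/day.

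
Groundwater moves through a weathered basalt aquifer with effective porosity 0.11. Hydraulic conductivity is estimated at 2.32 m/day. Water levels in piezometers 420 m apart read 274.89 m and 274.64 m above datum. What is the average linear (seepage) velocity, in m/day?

Hydraulic gradient i = (274.89 − 274.64) / 420 = 0.25 / 420 = 0.0005952.
Darcy flux q = K · i = 2.320 × 0.0005952 = 0.001381 m/day.
Seepage velocity v = q / n_e = 0.001381 / 0.11 = 0.01255 m/day.

0.0126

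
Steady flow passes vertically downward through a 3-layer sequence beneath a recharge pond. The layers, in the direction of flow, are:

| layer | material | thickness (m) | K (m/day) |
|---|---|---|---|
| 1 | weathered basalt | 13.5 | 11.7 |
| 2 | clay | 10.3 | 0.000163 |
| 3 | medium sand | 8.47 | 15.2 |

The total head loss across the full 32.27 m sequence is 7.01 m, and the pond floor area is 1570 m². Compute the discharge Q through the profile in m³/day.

0.174

Flow is perpendicular to layering, so the layers act in series and the equivalent K is the thickness-weighted harmonic mean.
Total thickness L = 13.5 + 10.3 + 8.47 = 32.27 m.
Σ(b_i/K_i) = 13.5/11.7 + 10.3/0.000163 + 8.47/15.2 = 63192 d.
K_eq = L / Σ(b_i/K_i) = 32.27 / 63192 = 0.0005107 m/day.
Q = K_eq · A · (Δh/L) = 0.0005107 × 1570 × (7.01/32.27) = 0.1742 m³/day.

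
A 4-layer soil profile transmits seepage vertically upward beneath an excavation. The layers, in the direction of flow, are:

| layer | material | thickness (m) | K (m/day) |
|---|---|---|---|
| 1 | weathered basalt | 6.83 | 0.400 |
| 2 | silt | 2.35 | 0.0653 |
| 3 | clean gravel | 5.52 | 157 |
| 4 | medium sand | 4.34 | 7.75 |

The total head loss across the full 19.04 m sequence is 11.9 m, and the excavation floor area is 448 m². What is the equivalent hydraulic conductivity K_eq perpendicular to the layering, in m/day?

0.355

Flow is perpendicular to layering, so the layers act in series and the equivalent K is the thickness-weighted harmonic mean.
Total thickness L = 6.83 + 2.35 + 5.52 + 4.34 = 19.04 m.
Σ(b_i/K_i) = 6.83/0.400 + 2.35/0.0653 + 5.52/157 + 4.34/7.75 = 53.66 d.
K_eq = L / Σ(b_i/K_i) = 19.04 / 53.66 = 0.3548 m/day.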